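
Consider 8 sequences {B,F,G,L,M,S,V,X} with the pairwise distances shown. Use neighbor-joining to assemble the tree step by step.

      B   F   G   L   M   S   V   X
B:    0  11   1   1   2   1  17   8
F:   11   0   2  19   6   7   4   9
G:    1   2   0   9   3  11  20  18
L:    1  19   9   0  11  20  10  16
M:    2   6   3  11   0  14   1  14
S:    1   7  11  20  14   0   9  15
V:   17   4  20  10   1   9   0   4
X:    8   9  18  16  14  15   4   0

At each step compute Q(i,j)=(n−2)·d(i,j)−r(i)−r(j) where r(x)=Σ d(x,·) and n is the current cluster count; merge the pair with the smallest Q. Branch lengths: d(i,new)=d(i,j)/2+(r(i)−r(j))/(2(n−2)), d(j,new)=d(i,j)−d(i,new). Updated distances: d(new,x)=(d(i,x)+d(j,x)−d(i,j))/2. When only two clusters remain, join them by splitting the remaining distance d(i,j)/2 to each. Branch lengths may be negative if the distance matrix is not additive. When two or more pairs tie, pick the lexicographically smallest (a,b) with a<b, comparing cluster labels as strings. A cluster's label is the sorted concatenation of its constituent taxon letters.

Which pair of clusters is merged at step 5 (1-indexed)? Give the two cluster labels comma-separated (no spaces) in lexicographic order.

1. join V+X (d=4, Q=-125) ⇒ VX; edges |V|=5/12, |X|=43/12
  updated: d(B,VX)=21/2, d(F,VX)=9/2, d(G,VX)=17, d(L,VX)=11, d(M,VX)=11/2, d(S,VX)=10
2. join B+L (d=1, Q=-185/2) ⇒ BL; edges |B|=-79/20, |L|=99/20
  updated: d(BL,F)=29/2, d(BL,G)=9/2, d(BL,M)=6, d(BL,S)=10, d(BL,VX)=41/4
3. join BL+G (d=9/2, Q=-259/4) ⇒ BGL; edges |BL|=103/32, |G|=41/32
  updated: d(BGL,F)=6, d(BGL,M)=9/4, d(BGL,S)=33/4, d(BGL,VX)=91/8
4. join BGL+M (d=9/4, Q=-391/8) ⇒ BGLM; edges |BGL|=55/48, |M|=53/48
  updated: d(BGLM,F)=39/8, d(BGLM,S)=10, d(BGLM,VX)=117/16
5. join BGLM+VX (d=117/16, Q=-235/8) ⇒ BGLMVX; edges |BGLM|=15/4, |VX|=57/16
  updated: d(BGLMVX,F)=33/32, d(BGLMVX,S)=203/32
6. join BGLMVX+F (d=33/32, Q=-115/8) ⇒ BFGLMVX; edges |BGLMVX|=3/16, |F|=27/32
  updated: d(BFGLMVX,S)=197/32
7. join BFGLMVX+S (d=197/32) ⇒ BFGLMSVX; edges |BFGLMVX|=197/64, |S|=197/64
final tree: ((((((B:-79/20,L:99/20):103/32,G:41/32):55/48,M:53/48):15/4,(V:5/12,X:43/12):57/16):3/16,F:27/32):197/64,S:197/64)
total length: 105/4

BGLM,VX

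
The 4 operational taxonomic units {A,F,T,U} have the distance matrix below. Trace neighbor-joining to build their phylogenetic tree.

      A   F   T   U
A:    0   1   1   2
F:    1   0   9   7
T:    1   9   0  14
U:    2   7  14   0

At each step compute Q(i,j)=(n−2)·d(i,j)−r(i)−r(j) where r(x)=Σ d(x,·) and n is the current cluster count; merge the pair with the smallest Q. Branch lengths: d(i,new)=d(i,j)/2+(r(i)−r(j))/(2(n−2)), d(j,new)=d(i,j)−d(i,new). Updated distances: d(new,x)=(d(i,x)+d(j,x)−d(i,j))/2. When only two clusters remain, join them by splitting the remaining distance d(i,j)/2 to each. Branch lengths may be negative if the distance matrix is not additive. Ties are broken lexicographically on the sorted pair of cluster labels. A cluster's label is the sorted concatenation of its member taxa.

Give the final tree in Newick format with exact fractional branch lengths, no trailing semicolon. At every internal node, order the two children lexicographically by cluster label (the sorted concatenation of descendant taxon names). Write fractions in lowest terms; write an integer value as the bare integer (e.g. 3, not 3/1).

(((A:-9/2,T:11/2):5/2,F:2):5/2,U:5/2)

iteration 1: select A,T (d=1, Q=-26); attach at lengths (-9/2, 11/2); label the merged cluster AT
  updated: d(AT,F)=9/2, d(AT,U)=15/2
iteration 2: select AT,F (d=9/2, Q=-19); attach at lengths (5/2, 2); label the merged cluster AFT
  updated: d(AFT,U)=5
iteration 3: select AFT,U (d=5); attach at lengths (5/2, 5/2); label the merged cluster AFTU
final tree: (((A:-9/2,T:11/2):5/2,F:2):5/2,U:5/2)
total length: 21/2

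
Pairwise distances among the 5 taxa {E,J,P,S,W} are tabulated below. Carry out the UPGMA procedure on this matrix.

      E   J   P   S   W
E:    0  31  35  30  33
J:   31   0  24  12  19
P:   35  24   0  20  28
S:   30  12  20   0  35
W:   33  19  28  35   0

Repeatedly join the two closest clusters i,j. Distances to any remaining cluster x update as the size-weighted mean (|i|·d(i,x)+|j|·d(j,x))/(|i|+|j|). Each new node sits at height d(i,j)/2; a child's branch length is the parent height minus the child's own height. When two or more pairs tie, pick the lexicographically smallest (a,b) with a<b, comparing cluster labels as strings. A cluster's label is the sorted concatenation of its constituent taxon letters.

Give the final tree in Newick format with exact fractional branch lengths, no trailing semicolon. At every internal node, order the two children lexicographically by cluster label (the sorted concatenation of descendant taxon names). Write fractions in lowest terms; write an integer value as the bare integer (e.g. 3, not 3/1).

iteration 1: select J,S (d=12); attach at lengths (6, 6); label the merged cluster JS
  updated: d(E,JS)=61/2, d(JS,P)=22, d(JS,W)=27
iteration 2: select JS,P (d=22); attach at lengths (5, 11); label the merged cluster JPS
  updated: d(E,JPS)=32, d(JPS,W)=82/3
iteration 3: select JPS,W (d=82/3); attach at lengths (8/3, 41/3); label the merged cluster JPSW
  updated: d(E,JPSW)=129/4
iteration 4: select E,JPSW (d=129/4); attach at lengths (129/8, 59/24); label the merged cluster EJPSW
final tree: (E:129/8,(((J:6,S:6):5,P:11):8/3,W:41/3):59/24)
total length: 755/12

(E:129/8,(((J:6,S:6):5,P:11):8/3,W:41/3):59/24)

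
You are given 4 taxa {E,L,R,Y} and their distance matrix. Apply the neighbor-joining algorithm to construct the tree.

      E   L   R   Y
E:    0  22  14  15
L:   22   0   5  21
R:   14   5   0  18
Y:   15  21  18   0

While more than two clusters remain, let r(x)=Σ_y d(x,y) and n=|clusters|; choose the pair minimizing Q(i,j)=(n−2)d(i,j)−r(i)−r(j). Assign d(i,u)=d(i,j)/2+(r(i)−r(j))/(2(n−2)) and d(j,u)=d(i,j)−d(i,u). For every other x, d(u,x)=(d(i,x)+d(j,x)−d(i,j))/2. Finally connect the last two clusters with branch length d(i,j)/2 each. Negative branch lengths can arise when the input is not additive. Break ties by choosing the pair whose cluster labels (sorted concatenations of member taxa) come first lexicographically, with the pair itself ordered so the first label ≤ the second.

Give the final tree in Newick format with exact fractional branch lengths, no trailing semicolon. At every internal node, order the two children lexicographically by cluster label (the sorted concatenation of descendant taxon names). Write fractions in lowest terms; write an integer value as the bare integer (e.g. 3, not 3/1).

(((E:27/4,Y:33/4):35/4,L:21/4):-1/8,R:-1/8)

1. join E+Y (d=15, Q=-75) ⇒ EY; edges |E|=27/4, |Y|=33/4
  updated: d(EY,L)=14, d(EY,R)=17/2
2. join EY+L (d=14, Q=-55/2) ⇒ ELY; edges |EY|=35/4, |L|=21/4
  updated: d(ELY,R)=-1/4
3. join ELY+R (d=-1/4) ⇒ ELRY; edges |ELY|=-1/8, |R|=-1/8
final tree: (((E:27/4,Y:33/4):35/4,L:21/4):-1/8,R:-1/8)
total length: 115/4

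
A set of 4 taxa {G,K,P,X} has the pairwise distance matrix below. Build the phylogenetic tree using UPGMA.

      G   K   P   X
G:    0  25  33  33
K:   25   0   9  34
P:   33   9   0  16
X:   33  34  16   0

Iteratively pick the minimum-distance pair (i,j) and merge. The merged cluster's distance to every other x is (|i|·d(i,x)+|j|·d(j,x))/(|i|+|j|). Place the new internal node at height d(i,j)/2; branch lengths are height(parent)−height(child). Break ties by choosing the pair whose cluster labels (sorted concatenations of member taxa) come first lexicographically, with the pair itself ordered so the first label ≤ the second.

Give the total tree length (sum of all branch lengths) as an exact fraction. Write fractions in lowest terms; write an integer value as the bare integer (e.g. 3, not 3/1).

iteration 1: select K,P (d=9); attach at lengths (9/2, 9/2); label the merged cluster KP
  updated: d(G,KP)=29, d(KP,X)=25
iteration 2: select KP,X (d=25); attach at lengths (8, 25/2); label the merged cluster KPX
  updated: d(G,KPX)=91/3
iteration 3: select G,KPX (d=91/3); attach at lengths (91/6, 8/3); label the merged cluster GKPX
final tree: (G:91/6,((K:9/2,P:9/2):8,X:25/2):8/3)
total length: 142/3

142/3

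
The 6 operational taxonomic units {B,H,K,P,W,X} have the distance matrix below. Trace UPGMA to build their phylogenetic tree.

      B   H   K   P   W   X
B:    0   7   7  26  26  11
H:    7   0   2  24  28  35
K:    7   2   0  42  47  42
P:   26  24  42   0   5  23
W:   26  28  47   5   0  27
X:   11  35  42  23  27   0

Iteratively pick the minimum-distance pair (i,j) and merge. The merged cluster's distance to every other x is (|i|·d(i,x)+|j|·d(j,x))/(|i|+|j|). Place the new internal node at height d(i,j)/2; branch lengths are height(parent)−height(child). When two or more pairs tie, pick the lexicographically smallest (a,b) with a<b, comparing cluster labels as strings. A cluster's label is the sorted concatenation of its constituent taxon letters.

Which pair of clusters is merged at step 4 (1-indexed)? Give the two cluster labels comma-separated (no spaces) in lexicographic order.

PW,X

step 1: merge (H,K) at d=2; branch lengths H→1, K→1; new cluster HK
  updated: d(B,HK)=7, d(HK,P)=33, d(HK,W)=75/2, d(HK,X)=77/2
step 2: merge (P,W) at d=5; branch lengths P→5/2, W→5/2; new cluster PW
  updated: d(B,PW)=26, d(HK,PW)=141/4, d(PW,X)=25
step 3: merge (B,HK) at d=7; branch lengths B→7/2, HK→5/2; new cluster BHK
  updated: d(BHK,PW)=193/6, d(BHK,X)=88/3
step 4: merge (PW,X) at d=25; branch lengths PW→10, X→25/2; new cluster PWX
  updated: d(BHK,PWX)=281/9
step 5: merge (BHK,PWX) at d=281/9; branch lengths BHK→109/9, PWX→28/9; new cluster BHKPWX
final tree: ((B:7/2,(H:1,K:1):5/2):109/9,((P:5/2,W:5/2):10,X:25/2):28/9)
total length: 913/18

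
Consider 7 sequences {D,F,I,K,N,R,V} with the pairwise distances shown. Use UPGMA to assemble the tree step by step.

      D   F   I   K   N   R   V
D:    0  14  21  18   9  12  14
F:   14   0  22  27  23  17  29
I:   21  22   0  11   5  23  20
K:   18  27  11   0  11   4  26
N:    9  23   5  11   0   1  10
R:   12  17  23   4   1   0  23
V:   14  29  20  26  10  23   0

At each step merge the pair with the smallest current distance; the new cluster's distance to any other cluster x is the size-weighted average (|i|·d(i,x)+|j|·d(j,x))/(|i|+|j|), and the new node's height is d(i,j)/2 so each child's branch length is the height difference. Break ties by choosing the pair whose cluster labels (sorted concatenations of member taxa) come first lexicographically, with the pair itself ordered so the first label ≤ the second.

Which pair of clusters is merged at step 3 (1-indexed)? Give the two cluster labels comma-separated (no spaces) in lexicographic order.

iteration 1: select N,R (d=1); attach at lengths (1/2, 1/2); label the merged cluster NR
  updated: d(D,NR)=21/2, d(F,NR)=20, d(I,NR)=14, d(K,NR)=15/2, d(NR,V)=33/2
iteration 2: select K,NR (d=15/2); attach at lengths (15/4, 13/4); label the merged cluster KNR
  updated: d(D,KNR)=13, d(F,KNR)=67/3, d(I,KNR)=13, d(KNR,V)=59/3
iteration 3: select D,KNR (d=13); attach at lengths (13/2, 11/4); label the merged cluster DKNR
  updated: d(DKNR,F)=81/4, d(DKNR,I)=15, d(DKNR,V)=73/4
iteration 4: select DKNR,I (d=15); attach at lengths (1, 15/2); label the merged cluster DIKNR
  updated: d(DIKNR,F)=103/5, d(DIKNR,V)=93/5
iteration 5: select DIKNR,V (d=93/5); attach at lengths (9/5, 93/10); label the merged cluster DIKNRV
  updated: d(DIKNRV,F)=22
iteration 6: select DIKNRV,F (d=22); attach at lengths (17/10, 11); label the merged cluster DFIKNRV
final tree: ((((D:13/2,(K:15/4,(N:1/2,R:1/2):13/4):11/4):1,I:15/2):9/5,V:93/10):17/10,F:11)
total length: 991/20

D,KNR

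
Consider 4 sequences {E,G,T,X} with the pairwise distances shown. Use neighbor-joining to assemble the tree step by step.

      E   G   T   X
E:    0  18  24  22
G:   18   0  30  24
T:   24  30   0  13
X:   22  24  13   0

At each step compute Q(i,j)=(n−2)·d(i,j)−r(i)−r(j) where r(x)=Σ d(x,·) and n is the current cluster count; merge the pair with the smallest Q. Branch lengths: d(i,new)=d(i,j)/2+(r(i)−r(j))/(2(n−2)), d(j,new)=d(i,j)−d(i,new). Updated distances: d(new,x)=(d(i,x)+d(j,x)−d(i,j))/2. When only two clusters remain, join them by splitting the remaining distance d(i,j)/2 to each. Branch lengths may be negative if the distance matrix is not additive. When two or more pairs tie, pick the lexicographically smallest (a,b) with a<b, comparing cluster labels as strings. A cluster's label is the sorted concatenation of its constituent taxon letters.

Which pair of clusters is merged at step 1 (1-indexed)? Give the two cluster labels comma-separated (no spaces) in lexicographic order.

E,G

iteration 1: select E,G (d=18, Q=-100); attach at lengths (7, 11); label the merged cluster EG
  updated: d(EG,T)=18, d(EG,X)=14
iteration 2: select EG,T (d=18, Q=-45); attach at lengths (19/2, 17/2); label the merged cluster EGT
  updated: d(EGT,X)=9/2
iteration 3: select EGT,X (d=9/2); attach at lengths (9/4, 9/4); label the merged cluster EGTX
final tree: (((E:7,G:11):19/2,T:17/2):9/4,X:9/4)
total length: 81/2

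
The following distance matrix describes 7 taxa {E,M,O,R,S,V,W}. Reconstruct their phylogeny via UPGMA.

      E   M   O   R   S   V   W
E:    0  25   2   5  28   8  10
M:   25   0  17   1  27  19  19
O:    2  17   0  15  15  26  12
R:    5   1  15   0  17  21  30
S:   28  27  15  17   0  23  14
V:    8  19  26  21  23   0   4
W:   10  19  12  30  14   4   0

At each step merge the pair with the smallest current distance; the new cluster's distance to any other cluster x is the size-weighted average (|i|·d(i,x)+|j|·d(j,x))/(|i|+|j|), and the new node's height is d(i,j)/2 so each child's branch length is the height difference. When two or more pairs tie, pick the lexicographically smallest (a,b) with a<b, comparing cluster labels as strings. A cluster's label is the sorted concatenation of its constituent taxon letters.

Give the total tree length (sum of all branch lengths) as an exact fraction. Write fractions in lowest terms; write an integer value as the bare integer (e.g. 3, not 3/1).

step 1: merge (M,R) at d=1; branch lengths M→1/2, R→1/2; new cluster MR
  updated: d(E,MR)=15, d(MR,O)=16, d(MR,S)=22, d(MR,V)=20, d(MR,W)=49/2
step 2: merge (E,O) at d=2; branch lengths E→1, O→1; new cluster EO
  updated: d(EO,MR)=31/2, d(EO,S)=43/2, d(EO,V)=17, d(EO,W)=11
step 3: merge (V,W) at d=4; branch lengths V→2, W→2; new cluster VW
  updated: d(EO,VW)=14, d(MR,VW)=89/4, d(S,VW)=37/2
step 4: merge (EO,VW) at d=14; branch lengths EO→6, VW→5; new cluster EOVW
  updated: d(EOVW,MR)=151/8, d(EOVW,S)=20
step 5: merge (EOVW,MR) at d=151/8; branch lengths EOVW→39/16, MR→143/16; new cluster EMORVW
  updated: d(EMORVW,S)=62/3
step 6: merge (EMORVW,S) at d=62/3; branch lengths EMORVW→43/48, S→31/3; new cluster EMORSVW
final tree: ((((E:1,O:1):6,(V:2,W:2):5):39/16,(M:1/2,R:1/2):143/16):43/48,S:31/3)
total length: 1949/48

1949/48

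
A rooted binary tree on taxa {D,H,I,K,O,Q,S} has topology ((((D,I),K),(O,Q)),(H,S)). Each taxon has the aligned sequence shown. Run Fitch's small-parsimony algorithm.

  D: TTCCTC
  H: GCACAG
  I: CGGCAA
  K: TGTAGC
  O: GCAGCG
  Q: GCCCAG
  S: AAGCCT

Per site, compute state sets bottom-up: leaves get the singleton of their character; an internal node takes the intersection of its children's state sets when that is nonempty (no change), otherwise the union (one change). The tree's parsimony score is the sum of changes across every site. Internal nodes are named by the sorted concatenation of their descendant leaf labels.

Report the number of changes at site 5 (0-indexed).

3

[col 0] DI: children D:{T}, I:{C} ∪→ {C,T}; cost 1
[col 0] DIK: children DI:{C,T}, K:{T} ∩→ {T}; cost 0
[col 0] OQ: children O:{G}, Q:{G} ∩→ {G}; cost 0
[col 0] DIKOQ: children DIK:{T}, OQ:{G} ∪→ {G,T}; cost 1
[col 0] HS: children H:{G}, S:{A} ∪→ {A,G}; cost 1
[col 0] DHIKOQS: children DIKOQ:{G,T}, HS:{A,G} ∩→ {G}; cost 0
[col 1] DI: children D:{T}, I:{G} ∪→ {G,T}; cost 1
[col 1] DIK: children DI:{G,T}, K:{G} ∩→ {G}; cost 0
[col 1] OQ: children O:{C}, Q:{C} ∩→ {C}; cost 0
[col 1] DIKOQ: children DIK:{G}, OQ:{C} ∪→ {C,G}; cost 1
[col 1] HS: children H:{C}, S:{A} ∪→ {A,C}; cost 1
[col 1] DHIKOQS: children DIKOQ:{C,G}, HS:{A,C} ∩→ {C}; cost 0
[col 2] DI: children D:{C}, I:{G} ∪→ {C,G}; cost 1
[col 2] DIK: children DI:{C,G}, K:{T} ∪→ {C,G,T}; cost 1
[col 2] OQ: children O:{A}, Q:{C} ∪→ {A,C}; cost 1
[col 2] DIKOQ: children DIK:{C,G,T}, OQ:{A,C} ∩→ {C}; cost 0
[col 2] HS: children H:{A}, S:{G} ∪→ {A,G}; cost 1
[col 2] DHIKOQS: children DIKOQ:{C}, HS:{A,G} ∪→ {A,C,G}; cost 1
[col 3] DI: children D:{C}, I:{C} ∩→ {C}; cost 0
[col 3] DIK: children DI:{C}, K:{A} ∪→ {A,C}; cost 1
[col 3] OQ: children O:{G}, Q:{C} ∪→ {C,G}; cost 1
[col 3] DIKOQ: children DIK:{A,C}, OQ:{C,G} ∩→ {C}; cost 0
[col 3] HS: children H:{C}, S:{C} ∩→ {C}; cost 0
[col 3] DHIKOQS: children DIKOQ:{C}, HS:{C} ∩→ {C}; cost 0
[col 4] DI: children D:{T}, I:{A} ∪→ {A,T}; cost 1
[col 4] DIK: children DI:{A,T}, K:{G} ∪→ {A,G,T}; cost 1
[col 4] OQ: children O:{C}, Q:{A} ∪→ {A,C}; cost 1
[col 4] DIKOQ: children DIK:{A,G,T}, OQ:{A,C} ∩→ {A}; cost 0
[col 4] HS: children H:{A}, S:{C} ∪→ {A,C}; cost 1
[col 4] DHIKOQS: children DIKOQ:{A}, HS:{A,C} ∩→ {A}; cost 0
[col 5] DI: children D:{C}, I:{A} ∪→ {A,C}; cost 1
[col 5] DIK: children DI:{A,C}, K:{C} ∩→ {C}; cost 0
[col 5] OQ: children O:{G}, Q:{G} ∩→ {G}; cost 0
[col 5] DIKOQ: children DIK:{C}, OQ:{G} ∪→ {C,G}; cost 1
[col 5] HS: children H:{G}, S:{T} ∪→ {G,T}; cost 1
[col 5] DHIKOQS: children DIKOQ:{C,G}, HS:{G,T} ∩→ {G}; cost 0
per-site changes: [3, 3, 5, 2, 4, 3]; total = 20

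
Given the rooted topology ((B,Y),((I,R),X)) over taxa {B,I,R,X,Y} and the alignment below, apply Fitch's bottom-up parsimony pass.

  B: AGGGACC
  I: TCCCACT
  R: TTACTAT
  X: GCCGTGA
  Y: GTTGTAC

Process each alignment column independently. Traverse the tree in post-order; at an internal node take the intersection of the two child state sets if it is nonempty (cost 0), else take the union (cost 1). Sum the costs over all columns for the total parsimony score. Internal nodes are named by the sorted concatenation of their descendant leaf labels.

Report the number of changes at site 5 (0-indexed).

BY@0: {A} ∪ {G} = {A,G} (union, +1)
IR@0: {T} ∩ {T} = {T} (intersection, +0)
IRX@0: {T} ∪ {G} = {G,T} (union, +1)
BIRXY@0: {A,G} ∩ {G,T} = {G} (intersection, +0)
BY@1: {G} ∪ {T} = {G,T} (union, +1)
IR@1: {C} ∪ {T} = {C,T} (union, +1)
IRX@1: {C,T} ∩ {C} = {C} (intersection, +0)
BIRXY@1: {G,T} ∪ {C} = {C,G,T} (union, +1)
BY@2: {G} ∪ {T} = {G,T} (union, +1)
IR@2: {C} ∪ {A} = {A,C} (union, +1)
IRX@2: {A,C} ∩ {C} = {C} (intersection, +0)
BIRXY@2: {G,T} ∪ {C} = {C,G,T} (union, +1)
BY@3: {G} ∩ {G} = {G} (intersection, +0)
IR@3: {C} ∩ {C} = {C} (intersection, +0)
IRX@3: {C} ∪ {G} = {C,G} (union, +1)
BIRXY@3: {G} ∩ {C,G} = {G} (intersection, +0)
BY@4: {A} ∪ {T} = {A,T} (union, +1)
IR@4: {A} ∪ {T} = {A,T} (union, +1)
IRX@4: {A,T} ∩ {T} = {T} (intersection, +0)
BIRXY@4: {A,T} ∩ {T} = {T} (intersection, +0)
BY@5: {C} ∪ {A} = {A,C} (union, +1)
IR@5: {C} ∪ {A} = {A,C} (union, +1)
IRX@5: {A,C} ∪ {G} = {A,C,G} (union, +1)
BIRXY@5: {A,C} ∩ {A,C,G} = {A,C} (intersection, +0)
BY@6: {C} ∩ {C} = {C} (intersection, +0)
IR@6: {T} ∩ {T} = {T} (intersection, +0)
IRX@6: {T} ∪ {A} = {A,T} (union, +1)
BIRXY@6: {C} ∪ {A,T} = {A,C,T} (union, +1)
per-site changes: [2, 3, 3, 1, 2, 3, 2]; total = 16

3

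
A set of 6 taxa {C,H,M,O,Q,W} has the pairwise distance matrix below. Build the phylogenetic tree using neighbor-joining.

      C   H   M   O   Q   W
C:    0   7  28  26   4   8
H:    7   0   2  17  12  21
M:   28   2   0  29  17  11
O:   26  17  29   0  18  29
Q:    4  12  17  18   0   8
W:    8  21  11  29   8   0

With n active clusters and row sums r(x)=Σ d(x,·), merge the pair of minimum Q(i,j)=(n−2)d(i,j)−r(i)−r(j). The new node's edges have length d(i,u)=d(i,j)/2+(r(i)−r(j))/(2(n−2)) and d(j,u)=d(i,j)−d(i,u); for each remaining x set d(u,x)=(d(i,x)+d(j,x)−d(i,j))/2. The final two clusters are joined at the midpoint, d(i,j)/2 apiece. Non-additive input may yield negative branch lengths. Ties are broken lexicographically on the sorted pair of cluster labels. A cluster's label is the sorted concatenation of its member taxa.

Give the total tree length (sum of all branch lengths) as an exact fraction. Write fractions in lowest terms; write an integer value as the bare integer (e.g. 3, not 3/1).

1. join H+M (d=2, Q=-138) ⇒ HM; edges |H|=-5/2, |M|=9/2
  updated: d(C,HM)=33/2, d(HM,O)=22, d(HM,Q)=27/2, d(HM,W)=15
2. join HM+O (d=22, Q=-96) ⇒ HMO; edges |HM|=19/3, |O|=47/3
  updated: d(C,HMO)=41/4, d(HMO,Q)=19/4, d(HMO,W)=11
3. join C+W (d=8, Q=-133/4) ⇒ CW; edges |C|=45/16, |W|=83/16
  updated: d(CW,HMO)=53/8, d(CW,Q)=2
4. join CW+HMO (d=53/8, Q=-107/8) ⇒ CHMOW; edges |CW|=31/16, |HMO|=75/16
  updated: d(CHMOW,Q)=1/16
5. join CHMOW+Q (d=1/16) ⇒ CHMOQW; edges |CHMOW|=1/32, |Q|=1/32
final tree: (((C:45/16,W:83/16):31/16,((H:-5/2,M:9/2):19/3,O:47/3):75/16):1/32,Q:1/32)
total length: 619/16

619/16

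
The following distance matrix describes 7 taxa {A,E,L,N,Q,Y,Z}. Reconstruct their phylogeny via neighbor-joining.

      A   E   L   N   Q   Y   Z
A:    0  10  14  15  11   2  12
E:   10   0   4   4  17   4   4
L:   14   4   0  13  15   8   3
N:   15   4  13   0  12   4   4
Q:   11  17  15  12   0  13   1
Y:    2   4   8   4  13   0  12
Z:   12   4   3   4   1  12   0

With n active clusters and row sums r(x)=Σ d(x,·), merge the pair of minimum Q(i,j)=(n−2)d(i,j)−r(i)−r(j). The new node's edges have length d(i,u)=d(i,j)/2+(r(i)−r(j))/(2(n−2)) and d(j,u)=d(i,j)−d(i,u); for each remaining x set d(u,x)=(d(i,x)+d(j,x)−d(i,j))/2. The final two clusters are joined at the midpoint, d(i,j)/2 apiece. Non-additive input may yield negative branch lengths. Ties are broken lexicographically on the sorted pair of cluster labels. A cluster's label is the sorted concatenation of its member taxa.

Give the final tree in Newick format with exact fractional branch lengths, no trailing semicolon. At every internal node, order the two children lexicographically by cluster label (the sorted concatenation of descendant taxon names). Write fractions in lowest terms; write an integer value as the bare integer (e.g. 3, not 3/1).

1. join Q+Z (d=1, Q=-100) ⇒ QZ; edges |Q|=19/5, |Z|=-14/5
  updated: d(A,QZ)=11, d(E,QZ)=10, d(L,QZ)=17/2, d(N,QZ)=15/2, d(QZ,Y)=12
2. join A+Y (d=2, Q=-74) ⇒ AY; edges |A|=15/4, |Y|=-7/4
  updated: d(AY,E)=6, d(AY,L)=10, d(AY,N)=17/2, d(AY,QZ)=21/2
3. join E+L (d=4, Q=-95/2) ⇒ EL; edges |E|=1/12, |L|=47/12
  updated: d(AY,EL)=6, d(EL,N)=13/2, d(EL,QZ)=29/4
4. join AY+EL (d=6, Q=-131/4) ⇒ AELY; edges |AY|=69/16, |EL|=27/16
  updated: d(AELY,N)=9/2, d(AELY,QZ)=47/8
5. join AELY+N (d=9/2, Q=-143/8) ⇒ AELNY; edges |AELY|=23/16, |N|=49/16
  updated: d(AELNY,QZ)=71/16
6. join AELNY+QZ (d=71/16) ⇒ AELNQYZ; edges |AELNY|=71/32, |QZ|=71/32
final tree: ((((A:15/4,Y:-7/4):69/16,(E:1/12,L:47/12):27/16):23/16,N:49/16):71/32,(Q:19/5,Z:-14/5):71/32)
total length: 351/16

((((A:15/4,Y:-7/4):69/16,(E:1/12,L:47/12):27/16):23/16,N:49/16):71/32,(Q:19/5,Z:-14/5):71/32)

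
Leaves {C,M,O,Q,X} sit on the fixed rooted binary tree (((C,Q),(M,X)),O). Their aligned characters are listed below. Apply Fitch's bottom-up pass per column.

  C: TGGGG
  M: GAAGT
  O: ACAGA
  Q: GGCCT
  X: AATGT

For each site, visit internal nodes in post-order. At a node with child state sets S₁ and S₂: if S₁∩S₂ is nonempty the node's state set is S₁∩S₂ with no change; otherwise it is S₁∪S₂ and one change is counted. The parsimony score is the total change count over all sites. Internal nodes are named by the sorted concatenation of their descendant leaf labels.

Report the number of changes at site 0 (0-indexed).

3

CQ@0: {T} ∪ {G} = {G,T} (union, +1)
MX@0: {G} ∪ {A} = {A,G} (union, +1)
CMQX@0: {G,T} ∩ {A,G} = {G} (intersection, +0)
CMOQX@0: {G} ∪ {A} = {A,G} (union, +1)
CQ@1: {G} ∩ {G} = {G} (intersection, +0)
MX@1: {A} ∩ {A} = {A} (intersection, +0)
CMQX@1: {G} ∪ {A} = {A,G} (union, +1)
CMOQX@1: {A,G} ∪ {C} = {A,C,G} (union, +1)
CQ@2: {G} ∪ {C} = {C,G} (union, +1)
MX@2: {A} ∪ {T} = {A,T} (union, +1)
CMQX@2: {C,G} ∪ {A,T} = {A,C,G,T} (union, +1)
CMOQX@2: {A,C,G,T} ∩ {A} = {A} (intersection, +0)
CQ@3: {G} ∪ {C} = {C,G} (union, +1)
MX@3: {G} ∩ {G} = {G} (intersection, +0)
CMQX@3: {C,G} ∩ {G} = {G} (intersection, +0)
CMOQX@3: {G} ∩ {G} = {G} (intersection, +0)
CQ@4: {G} ∪ {T} = {G,T} (union, +1)
MX@4: {T} ∩ {T} = {T} (intersection, +0)
CMQX@4: {G,T} ∩ {T} = {T} (intersection, +0)
CMOQX@4: {T} ∪ {A} = {A,T} (union, +1)
per-site changes: [3, 2, 3, 1, 2]; total = 11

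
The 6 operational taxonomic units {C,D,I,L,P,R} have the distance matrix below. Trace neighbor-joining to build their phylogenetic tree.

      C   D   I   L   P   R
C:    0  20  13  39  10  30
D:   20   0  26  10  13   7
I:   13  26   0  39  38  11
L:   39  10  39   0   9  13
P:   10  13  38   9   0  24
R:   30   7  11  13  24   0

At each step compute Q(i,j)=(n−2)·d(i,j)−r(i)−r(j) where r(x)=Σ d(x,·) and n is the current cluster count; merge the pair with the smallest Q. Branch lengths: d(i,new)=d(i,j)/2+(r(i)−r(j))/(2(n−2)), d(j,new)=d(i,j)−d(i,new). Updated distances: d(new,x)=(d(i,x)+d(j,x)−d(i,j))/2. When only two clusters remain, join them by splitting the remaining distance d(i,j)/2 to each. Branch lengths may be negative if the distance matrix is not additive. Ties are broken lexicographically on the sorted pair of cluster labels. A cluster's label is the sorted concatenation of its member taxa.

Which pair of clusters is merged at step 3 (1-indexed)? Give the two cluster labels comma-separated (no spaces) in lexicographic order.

CI,R

1. join C+I (d=13, Q=-187) ⇒ CI; edges |C|=37/8, |I|=67/8
  updated: d(CI,D)=33/2, d(CI,L)=65/2, d(CI,P)=35/2, d(CI,R)=14
2. join L+P (d=9, Q=-101) ⇒ LP; edges |L|=14/3, |P|=13/3
  updated: d(CI,LP)=41/2, d(D,LP)=7, d(LP,R)=14
3. join CI+R (d=14, Q=-58) ⇒ CIR; edges |CI|=11, |R|=3
  updated: d(CIR,D)=19/4, d(CIR,LP)=41/4
4. join CIR+D (d=19/4, Q=-22) ⇒ CDIR; edges |CIR|=4, |D|=3/4
  updated: d(CDIR,LP)=25/4
5. join CDIR+LP (d=25/4) ⇒ CDILPR; edges |CDIR|=25/8, |LP|=25/8
final tree: ((((C:37/8,I:67/8):11,R:3):4,D:3/4):25/8,(L:14/3,P:13/3):25/8)
total length: 47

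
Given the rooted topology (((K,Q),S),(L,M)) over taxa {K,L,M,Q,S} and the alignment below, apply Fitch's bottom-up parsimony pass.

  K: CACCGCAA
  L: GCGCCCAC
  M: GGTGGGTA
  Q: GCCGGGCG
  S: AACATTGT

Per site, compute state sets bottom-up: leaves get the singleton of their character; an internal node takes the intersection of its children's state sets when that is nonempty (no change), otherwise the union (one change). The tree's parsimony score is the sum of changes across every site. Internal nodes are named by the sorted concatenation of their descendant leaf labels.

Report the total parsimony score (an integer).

21

KQ@0: {C} ∪ {G} = {C,G} (union, +1)
KQS@0: {C,G} ∪ {A} = {A,C,G} (union, +1)
LM@0: {G} ∩ {G} = {G} (intersection, +0)
KLMQS@0: {A,C,G} ∩ {G} = {G} (intersection, +0)
KQ@1: {A} ∪ {C} = {A,C} (union, +1)
KQS@1: {A,C} ∩ {A} = {A} (intersection, +0)
LM@1: {C} ∪ {G} = {C,G} (union, +1)
KLMQS@1: {A} ∪ {C,G} = {A,C,G} (union, +1)
KQ@2: {C} ∩ {C} = {C} (intersection, +0)
KQS@2: {C} ∩ {C} = {C} (intersection, +0)
LM@2: {G} ∪ {T} = {G,T} (union, +1)
KLMQS@2: {C} ∪ {G,T} = {C,G,T} (union, +1)
KQ@3: {C} ∪ {G} = {C,G} (union, +1)
KQS@3: {C,G} ∪ {A} = {A,C,G} (union, +1)
LM@3: {C} ∪ {G} = {C,G} (union, +1)
KLMQS@3: {A,C,G} ∩ {C,G} = {C,G} (intersection, +0)
KQ@4: {G} ∩ {G} = {G} (intersection, +0)
KQS@4: {G} ∪ {T} = {G,T} (union, +1)
LM@4: {C} ∪ {G} = {C,G} (union, +1)
KLMQS@4: {G,T} ∩ {C,G} = {G} (intersection, +0)
KQ@5: {C} ∪ {G} = {C,G} (union, +1)
KQS@5: {C,G} ∪ {T} = {C,G,T} (union, +1)
LM@5: {C} ∪ {G} = {C,G} (union, +1)
KLMQS@5: {C,G,T} ∩ {C,G} = {C,G} (intersection, +0)
KQ@6: {A} ∪ {C} = {A,C} (union, +1)
KQS@6: {A,C} ∪ {G} = {A,C,G} (union, +1)
LM@6: {A} ∪ {T} = {A,T} (union, +1)
KLMQS@6: {A,C,G} ∩ {A,T} = {A} (intersection, +0)
KQ@7: {A} ∪ {G} = {A,G} (union, +1)
KQS@7: {A,G} ∪ {T} = {A,G,T} (union, +1)
LM@7: {C} ∪ {A} = {A,C} (union, +1)
KLMQS@7: {A,G,T} ∩ {A,C} = {A} (intersection, +0)
per-site changes: [2, 3, 2, 3, 2, 3, 3, 3]; total = 21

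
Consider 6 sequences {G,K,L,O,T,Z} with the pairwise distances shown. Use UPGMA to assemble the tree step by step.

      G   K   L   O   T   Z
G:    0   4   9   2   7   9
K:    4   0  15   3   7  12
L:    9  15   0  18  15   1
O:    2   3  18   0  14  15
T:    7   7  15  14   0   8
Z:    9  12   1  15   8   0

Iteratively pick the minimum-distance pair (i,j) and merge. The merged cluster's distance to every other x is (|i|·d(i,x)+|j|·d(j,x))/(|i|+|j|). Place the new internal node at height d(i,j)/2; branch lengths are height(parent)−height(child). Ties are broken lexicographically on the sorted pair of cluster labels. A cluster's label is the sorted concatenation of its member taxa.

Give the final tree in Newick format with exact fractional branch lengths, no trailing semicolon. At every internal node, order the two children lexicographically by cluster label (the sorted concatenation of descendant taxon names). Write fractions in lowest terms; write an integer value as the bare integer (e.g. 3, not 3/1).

iteration 1: select L,Z (d=1); attach at lengths (1/2, 1/2); label the merged cluster LZ
  updated: d(G,LZ)=9, d(K,LZ)=27/2, d(LZ,O)=33/2, d(LZ,T)=23/2
iteration 2: select G,O (d=2); attach at lengths (1, 1); label the merged cluster GO
  updated: d(GO,K)=7/2, d(GO,LZ)=51/4, d(GO,T)=21/2
iteration 3: select GO,K (d=7/2); attach at lengths (3/4, 7/4); label the merged cluster GKO
  updated: d(GKO,LZ)=13, d(GKO,T)=28/3
iteration 4: select GKO,T (d=28/3); attach at lengths (35/12, 14/3); label the merged cluster GKOT
  updated: d(GKOT,LZ)=101/8
iteration 5: select GKOT,LZ (d=101/8); attach at lengths (79/48, 93/16); label the merged cluster GKLOTZ
final tree: ((((G:1,O:1):3/4,K:7/4):35/12,T:14/3):79/48,(L:1/2,Z:1/2):93/16)
total length: 493/24

((((G:1,O:1):3/4,K:7/4):35/12,T:14/3):79/48,(L:1/2,Z:1/2):93/16)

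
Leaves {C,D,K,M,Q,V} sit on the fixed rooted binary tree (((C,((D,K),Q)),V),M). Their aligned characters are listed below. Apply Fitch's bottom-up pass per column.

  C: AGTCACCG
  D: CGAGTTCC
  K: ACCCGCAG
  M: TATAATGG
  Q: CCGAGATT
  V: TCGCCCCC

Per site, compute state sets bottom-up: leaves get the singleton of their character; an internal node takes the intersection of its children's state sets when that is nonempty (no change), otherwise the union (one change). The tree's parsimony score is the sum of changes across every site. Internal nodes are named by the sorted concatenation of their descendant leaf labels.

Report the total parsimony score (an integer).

25

[col 0] DK: children D:{C}, K:{A} ∪→ {A,C}; cost 1
[col 0] DKQ: children DK:{A,C}, Q:{C} ∩→ {C}; cost 0
[col 0] CDKQ: children C:{A}, DKQ:{C} ∪→ {A,C}; cost 1
[col 0] CDKQV: children CDKQ:{A,C}, V:{T} ∪→ {A,C,T}; cost 1
[col 0] CDKMQV: children CDKQV:{A,C,T}, M:{T} ∩→ {T}; cost 0
[col 1] DK: children D:{G}, K:{C} ∪→ {C,G}; cost 1
[col 1] DKQ: children DK:{C,G}, Q:{C} ∩→ {C}; cost 0
[col 1] CDKQ: children C:{G}, DKQ:{C} ∪→ {C,G}; cost 1
[col 1] CDKQV: children CDKQ:{C,G}, V:{C} ∩→ {C}; cost 0
[col 1] CDKMQV: children CDKQV:{C}, M:{A} ∪→ {A,C}; cost 1
[col 2] DK: children D:{A}, K:{C} ∪→ {A,C}; cost 1
[col 2] DKQ: children DK:{A,C}, Q:{G} ∪→ {A,C,G}; cost 1
[col 2] CDKQ: children C:{T}, DKQ:{A,C,G} ∪→ {A,C,G,T}; cost 1
[col 2] CDKQV: children CDKQ:{A,C,G,T}, V:{G} ∩→ {G}; cost 0
[col 2] CDKMQV: children CDKQV:{G}, M:{T} ∪→ {G,T}; cost 1
[col 3] DK: children D:{G}, K:{C} ∪→ {C,G}; cost 1
[col 3] DKQ: children DK:{C,G}, Q:{A} ∪→ {A,C,G}; cost 1
[col 3] CDKQ: children C:{C}, DKQ:{A,C,G} ∩→ {C}; cost 0
[col 3] CDKQV: children CDKQ:{C}, V:{C} ∩→ {C}; cost 0
[col 3] CDKMQV: children CDKQV:{C}, M:{A} ∪→ {A,C}; cost 1
[col 4] DK: children D:{T}, K:{G} ∪→ {G,T}; cost 1
[col 4] DKQ: children DK:{G,T}, Q:{G} ∩→ {G}; cost 0
[col 4] CDKQ: children C:{A}, DKQ:{G} ∪→ {A,G}; cost 1
[col 4] CDKQV: children CDKQ:{A,G}, V:{C} ∪→ {A,C,G}; cost 1
[col 4] CDKMQV: children CDKQV:{A,C,G}, M:{A} ∩→ {A}; cost 0
[col 5] DK: children D:{T}, K:{C} ∪→ {C,T}; cost 1
[col 5] DKQ: children DK:{C,T}, Q:{A} ∪→ {A,C,T}; cost 1
[col 5] CDKQ: children C:{C}, DKQ:{A,C,T} ∩→ {C}; cost 0
[col 5] CDKQV: children CDKQ:{C}, V:{C} ∩→ {C}; cost 0
[col 5] CDKMQV: children CDKQV:{C}, M:{T} ∪→ {C,T}; cost 1
[col 6] DK: children D:{C}, K:{A} ∪→ {A,C}; cost 1
[col 6] DKQ: children DK:{A,C}, Q:{T} ∪→ {A,C,T}; cost 1
[col 6] CDKQ: children C:{C}, DKQ:{A,C,T} ∩→ {C}; cost 0
[col 6] CDKQV: children CDKQ:{C}, V:{C} ∩→ {C}; cost 0
[col 6] CDKMQV: children CDKQV:{C}, M:{G} ∪→ {C,G}; cost 1
[col 7] DK: children D:{C}, K:{G} ∪→ {C,G}; cost 1
[col 7] DKQ: children DK:{C,G}, Q:{T} ∪→ {C,G,T}; cost 1
[col 7] CDKQ: children C:{G}, DKQ:{C,G,T} ∩→ {G}; cost 0
[col 7] CDKQV: children CDKQ:{G}, V:{C} ∪→ {C,G}; cost 1
[col 7] CDKMQV: children CDKQV:{C,G}, M:{G} ∩→ {G}; cost 0
per-site changes: [3, 3, 4, 3, 3, 3, 3, 3]; total = 25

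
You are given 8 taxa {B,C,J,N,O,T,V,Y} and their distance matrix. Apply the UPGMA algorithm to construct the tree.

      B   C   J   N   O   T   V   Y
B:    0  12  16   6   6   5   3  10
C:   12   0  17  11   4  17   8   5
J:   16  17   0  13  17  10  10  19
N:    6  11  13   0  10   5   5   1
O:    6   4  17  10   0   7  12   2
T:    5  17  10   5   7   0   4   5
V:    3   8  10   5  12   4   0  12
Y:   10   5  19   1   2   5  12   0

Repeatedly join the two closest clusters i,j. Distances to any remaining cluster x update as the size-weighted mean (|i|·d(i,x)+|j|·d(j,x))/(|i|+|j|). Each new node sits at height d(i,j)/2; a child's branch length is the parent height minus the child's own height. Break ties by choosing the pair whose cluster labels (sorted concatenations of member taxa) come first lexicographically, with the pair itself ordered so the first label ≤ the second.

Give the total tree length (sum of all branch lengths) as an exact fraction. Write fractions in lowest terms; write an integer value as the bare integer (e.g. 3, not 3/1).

1607/56

step 1: merge (N,Y) at d=1; branch lengths N→1/2, Y→1/2; new cluster NY
  updated: d(B,NY)=8, d(C,NY)=8, d(J,NY)=16, d(NY,O)=6, d(NY,T)=5, d(NY,V)=17/2
step 2: merge (B,V) at d=3; branch lengths B→3/2, V→3/2; new cluster BV
  updated: d(BV,C)=10, d(BV,J)=13, d(BV,NY)=33/4, d(BV,O)=9, d(BV,T)=9/2
step 3: merge (C,O) at d=4; branch lengths C→2, O→2; new cluster CO
  updated: d(BV,CO)=19/2, d(CO,J)=17, d(CO,NY)=7, d(CO,T)=12
step 4: merge (BV,T) at d=9/2; branch lengths BV→3/4, T→9/4; new cluster BTV
  updated: d(BTV,CO)=31/3, d(BTV,J)=12, d(BTV,NY)=43/6
step 5: merge (CO,NY) at d=7; branch lengths CO→3/2, NY→3; new cluster CNOY
  updated: d(BTV,CNOY)=35/4, d(CNOY,J)=33/2
step 6: merge (BTV,CNOY) at d=35/4; branch lengths BTV→17/8, CNOY→7/8; new cluster BCNOTVY
  updated: d(BCNOTVY,J)=102/7
step 7: merge (BCNOTVY,J) at d=102/7; branch lengths BCNOTVY→163/56, J→51/7; new cluster BCJNOTVY
final tree: ((((B:3/2,V:3/2):3/4,T:9/4):17/8,((C:2,O:2):3/2,(N:1/2,Y:1/2):3):7/8):163/56,J:51/7)
total length: 1607/56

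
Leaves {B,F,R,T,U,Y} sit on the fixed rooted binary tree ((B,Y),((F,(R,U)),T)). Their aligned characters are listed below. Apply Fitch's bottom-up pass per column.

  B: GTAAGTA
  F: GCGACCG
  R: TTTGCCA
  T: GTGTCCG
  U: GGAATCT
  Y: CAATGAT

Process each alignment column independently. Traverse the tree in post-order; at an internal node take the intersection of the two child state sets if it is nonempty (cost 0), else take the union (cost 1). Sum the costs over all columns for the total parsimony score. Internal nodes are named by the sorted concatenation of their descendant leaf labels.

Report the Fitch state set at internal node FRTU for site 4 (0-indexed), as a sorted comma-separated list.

C

site 0, node BY: B={G} ∪ Y={C} → {C,G} (+1)
site 0, node RU: R={T} ∪ U={G} → {G,T} (+1)
site 0, node FRU: F={G} ∩ RU={G,T} → {G} (+0)
site 0, node FRTU: FRU={G} ∩ T={G} → {G} (+0)
site 0, node BFRTUY: BY={C,G} ∩ FRTU={G} → {G} (+0)
site 1, node BY: B={T} ∪ Y={A} → {A,T} (+1)
site 1, node RU: R={T} ∪ U={G} → {G,T} (+1)
site 1, node FRU: F={C} ∪ RU={G,T} → {C,G,T} (+1)
site 1, node FRTU: FRU={C,G,T} ∩ T={T} → {T} (+0)
site 1, node BFRTUY: BY={A,T} ∩ FRTU={T} → {T} (+0)
site 2, node BY: B={A} ∩ Y={A} → {A} (+0)
site 2, node RU: R={T} ∪ U={A} → {A,T} (+1)
site 2, node FRU: F={G} ∪ RU={A,T} → {A,G,T} (+1)
site 2, node FRTU: FRU={A,G,T} ∩ T={G} → {G} (+0)
site 2, node BFRTUY: BY={A} ∪ FRTU={G} → {A,G} (+1)
site 3, node BY: B={A} ∪ Y={T} → {A,T} (+1)
site 3, node RU: R={G} ∪ U={A} → {A,G} (+1)
site 3, node FRU: F={A} ∩ RU={A,G} → {A} (+0)
site 3, node FRTU: FRU={A} ∪ T={T} → {A,T} (+1)
site 3, node BFRTUY: BY={A,T} ∩ FRTU={A,T} → {A,T} (+0)
site 4, node BY: B={G} ∩ Y={G} → {G} (+0)
site 4, node RU: R={C} ∪ U={T} → {C,T} (+1)
site 4, node FRU: F={C} ∩ RU={C,T} → {C} (+0)
site 4, node FRTU: FRU={C} ∩ T={C} → {C} (+0)
site 4, node BFRTUY: BY={G} ∪ FRTU={C} → {C,G} (+1)
site 5, node BY: B={T} ∪ Y={A} → {A,T} (+1)
site 5, node RU: R={C} ∩ U={C} → {C} (+0)
site 5, node FRU: F={C} ∩ RU={C} → {C} (+0)
site 5, node FRTU: FRU={C} ∩ T={C} → {C} (+0)
site 5, node BFRTUY: BY={A,T} ∪ FRTU={C} → {A,C,T} (+1)
site 6, node BY: B={A} ∪ Y={T} → {A,T} (+1)
site 6, node RU: R={A} ∪ U={T} → {A,T} (+1)
site 6, node FRU: F={G} ∪ RU={A,T} → {A,G,T} (+1)
site 6, node FRTU: FRU={A,G,T} ∩ T={G} → {G} (+0)
site 6, node BFRTUY: BY={A,T} ∪ FRTU={G} → {A,G,T} (+1)
per-site changes: [2, 3, 3, 3, 2, 2, 4]; total = 19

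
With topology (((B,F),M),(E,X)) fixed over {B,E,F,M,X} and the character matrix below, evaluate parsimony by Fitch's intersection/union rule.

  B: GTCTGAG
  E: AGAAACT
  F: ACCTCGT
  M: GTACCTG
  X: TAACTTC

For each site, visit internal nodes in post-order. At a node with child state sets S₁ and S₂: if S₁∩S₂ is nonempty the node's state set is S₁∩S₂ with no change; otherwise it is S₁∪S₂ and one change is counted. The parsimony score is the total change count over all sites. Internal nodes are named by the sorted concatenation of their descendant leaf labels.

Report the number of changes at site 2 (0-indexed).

1

site 0, node BF: B={G} ∪ F={A} → {A,G} (+1)
site 0, node BFM: BF={A,G} ∩ M={G} → {G} (+0)
site 0, node EX: E={A} ∪ X={T} → {A,T} (+1)
site 0, node BEFMX: BFM={G} ∪ EX={A,T} → {A,G,T} (+1)
site 1, node BF: B={T} ∪ F={C} → {C,T} (+1)
site 1, node BFM: BF={C,T} ∩ M={T} → {T} (+0)
site 1, node EX: E={G} ∪ X={A} → {A,G} (+1)
site 1, node BEFMX: BFM={T} ∪ EX={A,G} → {A,G,T} (+1)
site 2, node BF: B={C} ∩ F={C} → {C} (+0)
site 2, node BFM: BF={C} ∪ M={A} → {A,C} (+1)
site 2, node EX: E={A} ∩ X={A} → {A} (+0)
site 2, node BEFMX: BFM={A,C} ∩ EX={A} → {A} (+0)
site 3, node BF: B={T} ∩ F={T} → {T} (+0)
site 3, node BFM: BF={T} ∪ M={C} → {C,T} (+1)
site 3, node EX: E={A} ∪ X={C} → {A,C} (+1)
site 3, node BEFMX: BFM={C,T} ∩ EX={A,C} → {C} (+0)
site 4, node BF: B={G} ∪ F={C} → {C,G} (+1)
site 4, node BFM: BF={C,G} ∩ M={C} → {C} (+0)
site 4, node EX: E={A} ∪ X={T} → {A,T} (+1)
site 4, node BEFMX: BFM={C} ∪ EX={A,T} → {A,C,T} (+1)
site 5, node BF: B={A} ∪ F={G} → {A,G} (+1)
site 5, node BFM: BF={A,G} ∪ M={T} → {A,G,T} (+1)
site 5, node EX: E={C} ∪ X={T} → {C,T} (+1)
site 5, node BEFMX: BFM={A,G,T} ∩ EX={C,T} → {T} (+0)
site 6, node BF: B={G} ∪ F={T} → {G,T} (+1)
site 6, node BFM: BF={G,T} ∩ M={G} → {G} (+0)
site 6, node EX: E={T} ∪ X={C} → {C,T} (+1)
site 6, node BEFMX: BFM={G} ∪ EX={C,T} → {C,G,T} (+1)
per-site changes: [3, 3, 1, 2, 3, 3, 3]; total = 18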